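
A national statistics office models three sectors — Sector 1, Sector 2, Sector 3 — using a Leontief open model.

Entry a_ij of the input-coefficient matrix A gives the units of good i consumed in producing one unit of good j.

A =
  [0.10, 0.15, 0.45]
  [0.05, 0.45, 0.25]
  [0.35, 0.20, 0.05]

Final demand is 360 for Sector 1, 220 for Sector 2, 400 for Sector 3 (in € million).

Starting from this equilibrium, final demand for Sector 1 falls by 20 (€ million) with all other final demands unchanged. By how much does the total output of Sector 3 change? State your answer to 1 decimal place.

Δx_3 = -12.9

I − A =
  [   0.90    -0.15    -0.45]
  [  -0.05     0.55    -0.25]
  [  -0.35    -0.20     0.95]
Cofactors of I−A, C_ij = (−1)^(i+j)·(minor ij) (rows/columns in the sector order above):
  C_11 = (0.55)(0.95) − (-0.25)(-0.20) = 0.4725
  C_12 = −[(-0.05)(0.95) − (-0.25)(-0.35)] = 0.1350
  C_13 = (-0.05)(-0.20) − (0.55)(-0.35) = 0.2025
  C_21 = −[(-0.15)(0.95) − (-0.45)(-0.20)] = 0.2325
  C_22 = (0.90)(0.95) − (-0.45)(-0.35) = 0.6975
  C_23 = −[(0.90)(-0.20) − (-0.15)(-0.35)] = 0.2325
  C_31 = (-0.15)(-0.25) − (-0.45)(0.55) = 0.2850
  C_32 = −[(0.90)(-0.25) − (-0.45)(-0.05)] = 0.2475
  C_33 = (0.90)(0.55) − (-0.15)(-0.05) = 0.4875
det(I−A) = Σ_j (I−A)_1j·C_1j = (0.90)(0.4725) + (-0.15)(0.1350) + (-0.45)(0.2025) = 0.313875
adj(I−A) = Cᵀ =
  [ 0.4725   0.2325   0.2850]
  [ 0.1350   0.6975   0.2475]
  [ 0.2025   0.2325   0.4875]
(I − A)⁻¹ = adj(I−A) / det(I−A) ≈
  [   1.5054     0.7407     0.9080]
  [   0.4301     2.2222     0.7885]
  [   0.6452     0.7407     1.5532]
Δx = (I − A)⁻¹ Δd with Δd having -20 in the Sector 1 component and 0 elsewhere.
So Δx_3 = L_31 · (-20), where L_31 = adj(I−A)_31 / det(I−A) = 0.2025 / 0.313875.
Δx_3 = 0.2025 × (-20) / 0.313875 = -4.05 / 0.313875 ≈ -12.9.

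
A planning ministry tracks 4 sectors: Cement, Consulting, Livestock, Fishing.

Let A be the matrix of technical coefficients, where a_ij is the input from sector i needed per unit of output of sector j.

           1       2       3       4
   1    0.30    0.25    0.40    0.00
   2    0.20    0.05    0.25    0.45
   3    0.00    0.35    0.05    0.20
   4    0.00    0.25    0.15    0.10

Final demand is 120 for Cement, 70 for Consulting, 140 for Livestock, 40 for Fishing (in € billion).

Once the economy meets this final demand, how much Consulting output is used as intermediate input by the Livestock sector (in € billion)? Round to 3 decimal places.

z_23 = 79.300

I − A =
  [   0.70    -0.25    -0.40     0.00]
  [  -0.20     0.95    -0.25    -0.45]
  [   0.00    -0.35     0.95    -0.20]
  [   0.00    -0.25    -0.15     0.90]
Compute the cofactors C_ij = (−1)^(i+j)·(3×3 minor ij) of I−A; the adjugate is their transpose:
adj(I−A) = Cᵀ =
  [ 0.562000   0.352250   0.370125   0.258375]
  [ 0.165000   0.577500   0.276750   0.350250]
  [ 0.073000   0.255500   0.474750   0.233250]
  [ 0.058000   0.203000   0.156000   0.495000]
det(I−A) = Σ_j (I−A)_1j·C_1j = (0.70)(0.562000) + (-0.25)(0.165000) + (-0.40)(0.073000) + (0.00)(0.058000) = 0.32295
(I − A)⁻¹ = adj(I−A) / det(I−A) ≈
  [   1.7402     1.0907     1.1461     0.8000]
  [   0.5109     1.7882     0.8569     1.0845]
  [   0.2260     0.7911     1.4700     0.7222]
  [   0.1796     0.6286     0.4830     1.5327]
First solve x = (I − A)⁻¹ d = adj(I−A)·d / det(I−A); in particular x_3 = (0.073000·120 + 0.255500·70 + 0.474750·140 + 0.233250·40) / 0.32295 = 102.44 / 0.32295 ≈ 317.20081.
Intermediate flow from 2 to 3: z_23 = a_23 · x_3 = 0.25 × 102.44 / 0.32295 = 25.61 / 0.32295 ≈ 79.300.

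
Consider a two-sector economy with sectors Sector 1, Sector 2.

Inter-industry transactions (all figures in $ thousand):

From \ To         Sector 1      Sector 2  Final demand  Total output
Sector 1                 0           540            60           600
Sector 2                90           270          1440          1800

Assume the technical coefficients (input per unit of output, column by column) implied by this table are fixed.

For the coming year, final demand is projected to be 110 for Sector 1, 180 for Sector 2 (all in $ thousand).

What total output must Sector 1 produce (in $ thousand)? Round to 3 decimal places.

x_1 = 183.230

Technical coefficients a_ij = z_ij / X_j:
  a_11 = 0/600 = 0.00, a_21 = 90/600 = 0.15
  a_12 = 540/1800 = 0.30, a_22 = 270/1800 = 0.15
I − A =
  [   1.00    -0.30]
  [  -0.15     0.85]
det(I−A) = (1.00)(0.85) − (-0.30)(-0.15) = 0.8050
adj(I−A) = [[0.85, 0.30], [0.15, 1.00]]
(I − A)⁻¹ = adj(I−A) / det(I−A) ≈
  [   1.0559     0.3727]
  [   0.1863     1.2422]
x = (I − A)⁻¹ d = adj(I−A)·d / det(I−A), with det(I−A) = 0.8050:
  x_1 = (0.85·110 + 0.30·180) / 0.8050 = 147.50 / 0.8050 ≈ 183.230
  x_2 = (0.15·110 + 1.00·180) / 0.8050 = 196.50 / 0.8050 ≈ 244.099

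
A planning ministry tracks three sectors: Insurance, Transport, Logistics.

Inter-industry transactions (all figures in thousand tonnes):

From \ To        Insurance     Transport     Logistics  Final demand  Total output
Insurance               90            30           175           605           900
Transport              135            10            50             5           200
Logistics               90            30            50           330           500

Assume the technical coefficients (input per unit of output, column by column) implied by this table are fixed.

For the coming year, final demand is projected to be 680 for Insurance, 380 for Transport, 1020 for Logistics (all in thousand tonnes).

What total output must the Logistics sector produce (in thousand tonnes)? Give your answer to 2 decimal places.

x_L = 1422.61

Technical coefficients a_ij = z_ij / X_j:
  a_II = 90/900 = 0.10, a_TI = 135/900 = 0.15, a_LI = 90/900 = 0.10
  a_IT = 30/200 = 0.15, a_TT = 10/200 = 0.05, a_LT = 30/200 = 0.15
  a_IL = 175/500 = 0.35, a_TL = 50/500 = 0.10, a_LL = 50/500 = 0.10
I − A =
  [   0.90    -0.15    -0.35]
  [  -0.15     0.95    -0.10]
  [  -0.10    -0.15     0.90]
Cofactors of I−A, C_ij = (−1)^(i+j)·(minor ij) (rows/columns in the sector order above):
  C_11 = (0.95)(0.90) − (-0.10)(-0.15) = 0.8400
  C_12 = −[(-0.15)(0.90) − (-0.10)(-0.10)] = 0.1450
  C_13 = (-0.15)(-0.15) − (0.95)(-0.10) = 0.1175
  C_21 = −[(-0.15)(0.90) − (-0.35)(-0.15)] = 0.1875
  C_22 = (0.90)(0.90) − (-0.35)(-0.10) = 0.7750
  C_23 = −[(0.90)(-0.15) − (-0.15)(-0.10)] = 0.1500
  C_31 = (-0.15)(-0.10) − (-0.35)(0.95) = 0.3475
  C_32 = −[(0.90)(-0.10) − (-0.35)(-0.15)] = 0.1425
  C_33 = (0.90)(0.95) − (-0.15)(-0.15) = 0.8325
det(I−A) = Σ_j (I−A)_1j·C_1j = (0.90)(0.8400) + (-0.15)(0.1450) + (-0.35)(0.1175) = 0.693125
adj(I−A) = Cᵀ =
  [ 0.8400   0.1875   0.3475]
  [ 0.1450   0.7750   0.1425]
  [ 0.1175   0.1500   0.8325]
(I − A)⁻¹ = adj(I−A) / det(I−A) ≈
  [   1.2119     0.2705     0.5014]
  [   0.2092     1.1181     0.2056]
  [   0.1695     0.2164     1.2011]
x = (I − A)⁻¹ d = adj(I−A)·d / det(I−A), with det(I−A) = 0.693125:
  x_I = (0.8400·680 + 0.1875·380 + 0.3475·1020) / 0.693125 = 996.90 / 0.693125 ≈ 1438.27
  x_T = (0.1450·680 + 0.7750·380 + 0.1425·1020) / 0.693125 = 538.45 / 0.693125 ≈ 776.84
  x_L = (0.1175·680 + 0.1500·380 + 0.8325·1020) / 0.693125 = 986.05 / 0.693125 ≈ 1422.61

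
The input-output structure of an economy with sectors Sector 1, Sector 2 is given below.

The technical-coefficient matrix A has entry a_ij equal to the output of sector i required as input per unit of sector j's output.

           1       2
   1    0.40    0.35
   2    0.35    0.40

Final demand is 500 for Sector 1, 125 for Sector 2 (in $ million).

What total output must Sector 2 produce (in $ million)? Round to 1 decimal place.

x_2 = 1052.6

I − A =
  [   0.60    -0.35]
  [  -0.35     0.60]
det(I−A) = (0.60)(0.60) − (-0.35)(-0.35) = 0.2375
adj(I−A) = [[0.60, 0.35], [0.35, 0.60]]
(I − A)⁻¹ = adj(I−A) / det(I−A) ≈
  [   2.5263     1.4737]
  [   1.4737     2.5263]
x = (I − A)⁻¹ d = adj(I−A)·d / det(I−A), with det(I−A) = 0.2375:
  x_1 = (0.60·500 + 0.35·125) / 0.2375 = 343.75 / 0.2375 ≈ 1447.4
  x_2 = (0.35·500 + 0.60·125) / 0.2375 = 250.00 / 0.2375 ≈ 1052.6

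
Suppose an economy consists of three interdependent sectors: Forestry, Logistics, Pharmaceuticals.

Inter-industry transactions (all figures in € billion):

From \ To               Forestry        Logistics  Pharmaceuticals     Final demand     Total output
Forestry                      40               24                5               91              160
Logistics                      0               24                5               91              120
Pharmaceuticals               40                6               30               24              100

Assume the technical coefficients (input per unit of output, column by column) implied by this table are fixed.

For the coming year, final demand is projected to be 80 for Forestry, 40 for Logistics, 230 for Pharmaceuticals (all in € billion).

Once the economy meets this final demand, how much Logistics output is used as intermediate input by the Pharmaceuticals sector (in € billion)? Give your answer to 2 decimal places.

z_23 = 19.41

Technical coefficients a_ij = z_ij / X_j:
  a_11 = 40/160 = 0.25, a_21 = 0/160 = 0.00, a_31 = 40/160 = 0.25
  a_12 = 24/120 = 0.20, a_22 = 24/120 = 0.20, a_32 = 6/120 = 0.05
  a_13 = 5/100 = 0.05, a_23 = 5/100 = 0.05, a_33 = 30/100 = 0.30
I − A =
  [   0.75    -0.20    -0.05]
  [   0.00     0.80    -0.05]
  [  -0.25    -0.05     0.70]
Cofactors of I−A, C_ij = (−1)^(i+j)·(minor ij) (rows/columns in the sector order above):
  C_11 = (0.80)(0.70) − (-0.05)(-0.05) = 0.5575
  C_12 = −[(0.00)(0.70) − (-0.05)(-0.25)] = 0.0125
  C_13 = (0.00)(-0.05) − (0.80)(-0.25) = 0.2000
  C_21 = −[(-0.20)(0.70) − (-0.05)(-0.05)] = 0.1425
  C_22 = (0.75)(0.70) − (-0.05)(-0.25) = 0.5125
  C_23 = −[(0.75)(-0.05) − (-0.20)(-0.25)] = 0.0875
  C_31 = (-0.20)(-0.05) − (-0.05)(0.80) = 0.0500
  C_32 = −[(0.75)(-0.05) − (-0.05)(0.00)] = 0.0375
  C_33 = (0.75)(0.80) − (-0.20)(0.00) = 0.6000
det(I−A) = Σ_j (I−A)_1j·C_1j = (0.75)(0.5575) + (-0.20)(0.0125) + (-0.05)(0.2000) = 0.405625
adj(I−A) = Cᵀ =
  [ 0.5575   0.1425   0.0500]
  [ 0.0125   0.5125   0.0375]
  [ 0.2000   0.0875   0.6000]
(I − A)⁻¹ = adj(I−A) / det(I−A) ≈
  [   1.3744     0.3513     0.1233]
  [   0.0308     1.2635     0.0924]
  [   0.4931     0.2157     1.4792]
First solve x = (I − A)⁻¹ d = adj(I−A)·d / det(I−A); in particular x_3 = (0.2000·80 + 0.0875·40 + 0.6000·230) / 0.405625 = 157.50 / 0.405625 ≈ 388.2897.
Intermediate flow from 2 to 3: z_23 = a_23 · x_3 = 0.05 × 157.50 / 0.405625 = 7.875 / 0.405625 ≈ 19.41.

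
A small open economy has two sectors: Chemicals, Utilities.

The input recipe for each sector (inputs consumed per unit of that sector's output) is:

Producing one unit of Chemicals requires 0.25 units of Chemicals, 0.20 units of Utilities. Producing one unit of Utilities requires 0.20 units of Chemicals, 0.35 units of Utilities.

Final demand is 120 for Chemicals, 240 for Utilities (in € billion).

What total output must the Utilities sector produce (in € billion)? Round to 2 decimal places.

x_2 = 455.87

I − A =
  [   0.75    -0.20]
  [  -0.20     0.65]
det(I−A) = (0.75)(0.65) − (-0.20)(-0.20) = 0.4475
adj(I−A) = [[0.65, 0.20], [0.20, 0.75]]
(I − A)⁻¹ = adj(I−A) / det(I−A) ≈
  [   1.4525     0.4469]
  [   0.4469     1.6760]
x = (I − A)⁻¹ d = adj(I−A)·d / det(I−A), with det(I−A) = 0.4475:
  x_1 = (0.65·120 + 0.20·240) / 0.4475 = 126.00 / 0.4475 ≈ 281.56
  x_2 = (0.20·120 + 0.75·240) / 0.4475 = 204.00 / 0.4475 ≈ 455.87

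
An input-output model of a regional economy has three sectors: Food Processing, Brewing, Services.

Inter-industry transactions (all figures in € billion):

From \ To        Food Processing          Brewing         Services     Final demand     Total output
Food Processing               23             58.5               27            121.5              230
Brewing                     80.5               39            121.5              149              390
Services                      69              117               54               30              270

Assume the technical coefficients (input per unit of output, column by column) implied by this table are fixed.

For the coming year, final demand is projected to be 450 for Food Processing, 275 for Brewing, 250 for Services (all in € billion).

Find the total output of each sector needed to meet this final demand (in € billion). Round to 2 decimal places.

x_F = 805.80, x_B = 1140.01, x_S = 1042.18

Technical coefficients a_ij = z_ij / X_j:
  a_FF = 23/230 = 0.10, a_BF = 80.5/230 = 0.35, a_SF = 69/230 = 0.30
  a_FB = 58.5/390 = 0.15, a_BB = 39/390 = 0.10, a_SB = 117/390 = 0.30
  a_FS = 27/270 = 0.10, a_BS = 121.5/270 = 0.45, a_SS = 54/270 = 0.20
I − A =
  [   0.90    -0.15    -0.10]
  [  -0.35     0.90    -0.45]
  [  -0.30    -0.30     0.80]
Cofactors of I−A, C_ij = (−1)^(i+j)·(minor ij) (rows/columns in the sector order above):
  C_11 = (0.90)(0.80) − (-0.45)(-0.30) = 0.5850
  C_12 = −[(-0.35)(0.80) − (-0.45)(-0.30)] = 0.4150
  C_13 = (-0.35)(-0.30) − (0.90)(-0.30) = 0.3750
  C_21 = −[(-0.15)(0.80) − (-0.10)(-0.30)] = 0.1500
  C_22 = (0.90)(0.80) − (-0.10)(-0.30) = 0.6900
  C_23 = −[(0.90)(-0.30) − (-0.15)(-0.30)] = 0.3150
  C_31 = (-0.15)(-0.45) − (-0.10)(0.90) = 0.1575
  C_32 = −[(0.90)(-0.45) − (-0.10)(-0.35)] = 0.4400
  C_33 = (0.90)(0.90) − (-0.15)(-0.35) = 0.7575
det(I−A) = Σ_j (I−A)_1j·C_1j = (0.90)(0.5850) + (-0.15)(0.4150) + (-0.10)(0.3750) = 0.42675
adj(I−A) = Cᵀ =
  [ 0.5850   0.1500   0.1575]
  [ 0.4150   0.6900   0.4400]
  [ 0.3750   0.3150   0.7575]
(I − A)⁻¹ = adj(I−A) / det(I−A) ≈
  [   1.3708     0.3515     0.3691]
  [   0.9725     1.6169     1.0310]
  [   0.8787     0.7381     1.7750]
x = (I − A)⁻¹ d = adj(I−A)·d / det(I−A), with det(I−A) = 0.42675:
  x_F = (0.5850·450 + 0.1500·275 + 0.1575·250) / 0.42675 = 343.875 / 0.42675 ≈ 805.80
  x_B = (0.4150·450 + 0.6900·275 + 0.4400·250) / 0.42675 = 486.50 / 0.42675 ≈ 1140.01
  x_S = (0.3750·450 + 0.3150·275 + 0.7575·250) / 0.42675 = 444.75 / 0.42675 ≈ 1042.18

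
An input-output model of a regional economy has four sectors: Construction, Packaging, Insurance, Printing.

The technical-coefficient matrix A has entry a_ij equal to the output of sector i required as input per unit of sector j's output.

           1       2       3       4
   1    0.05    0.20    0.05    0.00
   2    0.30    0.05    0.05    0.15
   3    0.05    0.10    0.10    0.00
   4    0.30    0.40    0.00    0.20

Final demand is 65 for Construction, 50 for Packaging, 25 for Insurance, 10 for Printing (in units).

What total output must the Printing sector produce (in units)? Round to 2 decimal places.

I − A =
  [   0.95    -0.20    -0.05     0.00]
  [  -0.30     0.95    -0.05    -0.15]
  [  -0.05    -0.10     0.90     0.00]
  [  -0.30    -0.40     0.00     0.80]
Compute the cofactors C_ij = (−1)^(i+j)·(3×3 minor ij) of I−A; the adjugate is their transpose:
adj(I−A) = Cᵀ =
  [ 0.626000   0.148000   0.043000   0.027750]
  [ 0.258500   0.682000   0.052250   0.127875]
  [ 0.063500   0.084000   0.608000   0.015750]
  [ 0.364000   0.396500   0.042250   0.749125]
det(I−A) = Σ_j (I−A)_1j·C_1j = (0.95)(0.626000) + (-0.20)(0.258500) + (-0.05)(0.063500) + (0.00)(0.364000) = 0.539825
(I − A)⁻¹ = adj(I−A) / det(I−A) ≈
  [   1.1596     0.2742     0.0797     0.0514]
  [   0.4789     1.2634     0.0968     0.2369]
  [   0.1176     0.1556     1.1263     0.0292]
  [   0.6743     0.7345     0.0783     1.3877]
x = (I − A)⁻¹ d = adj(I−A)·d / det(I−A), with det(I−A) = 0.539825:
  x_1 = (0.626000·65 + 0.148000·50 + 0.043000·25 + 0.027750·10) / 0.539825 = 49.4425 / 0.539825 ≈ 91.59
  x_2 = (0.258500·65 + 0.682000·50 + 0.052250·25 + 0.127875·10) / 0.539825 = 53.4875 / 0.539825 ≈ 99.08
  x_3 = (0.063500·65 + 0.084000·50 + 0.608000·25 + 0.015750·10) / 0.539825 = 23.685 / 0.539825 ≈ 43.88
  x_4 = (0.364000·65 + 0.396500·50 + 0.042250·25 + 0.749125·10) / 0.539825 = 52.0325 / 0.539825 ≈ 96.39

x_4 = 96.39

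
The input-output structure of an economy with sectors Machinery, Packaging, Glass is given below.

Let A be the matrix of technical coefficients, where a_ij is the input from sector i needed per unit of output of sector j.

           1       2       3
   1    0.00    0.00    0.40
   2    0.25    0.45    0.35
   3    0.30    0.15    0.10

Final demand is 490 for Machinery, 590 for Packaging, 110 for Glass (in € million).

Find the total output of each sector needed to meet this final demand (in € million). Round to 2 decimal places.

I − A =
  [   1.00     0.00    -0.40]
  [  -0.25     0.55    -0.35]
  [  -0.30    -0.15     0.90]
Cofactors of I−A, C_ij = (−1)^(i+j)·(minor ij) (rows/columns in the sector order above):
  C_11 = (0.55)(0.90) − (-0.35)(-0.15) = 0.4425
  C_12 = −[(-0.25)(0.90) − (-0.35)(-0.30)] = 0.3300
  C_13 = (-0.25)(-0.15) − (0.55)(-0.30) = 0.2025
  C_21 = −[(0.00)(0.90) − (-0.40)(-0.15)] = 0.0600
  C_22 = (1.00)(0.90) − (-0.40)(-0.30) = 0.7800
  C_23 = −[(1.00)(-0.15) − (0.00)(-0.30)] = 0.1500
  C_31 = (0.00)(-0.35) − (-0.40)(0.55) = 0.2200
  C_32 = −[(1.00)(-0.35) − (-0.40)(-0.25)] = 0.4500
  C_33 = (1.00)(0.55) − (0.00)(-0.25) = 0.5500
det(I−A) = Σ_j (I−A)_1j·C_1j = (1.00)(0.4425) + (0.00)(0.3300) + (-0.40)(0.2025) = 0.3615
adj(I−A) = Cᵀ =
  [ 0.4425   0.0600   0.2200]
  [ 0.3300   0.7800   0.4500]
  [ 0.2025   0.1500   0.5500]
(I − A)⁻¹ = adj(I−A) / det(I−A) ≈
  [   1.2241     0.1660     0.6086]
  [   0.9129     2.1577     1.2448]
  [   0.5602     0.4149     1.5214]
x = (I − A)⁻¹ d = adj(I−A)·d / det(I−A), with det(I−A) = 0.3615:
  x_1 = (0.4425·490 + 0.0600·590 + 0.2200·110) / 0.3615 = 276.425 / 0.3615 ≈ 764.66
  x_2 = (0.3300·490 + 0.7800·590 + 0.4500·110) / 0.3615 = 671.40 / 0.3615 ≈ 1857.26
  x_3 = (0.2025·490 + 0.1500·590 + 0.5500·110) / 0.3615 = 248.225 / 0.3615 ≈ 686.65

x_1 = 764.66, x_2 = 1857.26, x_3 = 686.65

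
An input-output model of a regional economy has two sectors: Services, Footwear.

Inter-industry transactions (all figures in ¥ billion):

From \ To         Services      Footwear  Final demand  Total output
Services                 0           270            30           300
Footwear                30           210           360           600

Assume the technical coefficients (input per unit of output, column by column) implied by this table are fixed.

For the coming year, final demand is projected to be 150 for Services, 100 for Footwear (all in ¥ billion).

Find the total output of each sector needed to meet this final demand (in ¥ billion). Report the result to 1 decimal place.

x_1 = 235.5, x_2 = 190.1

Technical coefficients a_ij = z_ij / X_j:
  a_11 = 0/300 = 0.00, a_21 = 30/300 = 0.10
  a_12 = 270/600 = 0.45, a_22 = 210/600 = 0.35
I − A =
  [   1.00    -0.45]
  [  -0.10     0.65]
det(I−A) = (1.00)(0.65) − (-0.45)(-0.10) = 0.6050
adj(I−A) = [[0.65, 0.45], [0.10, 1.00]]
(I − A)⁻¹ = adj(I−A) / det(I−A) ≈
  [   1.0744     0.7438]
  [   0.1653     1.6529]
x = (I − A)⁻¹ d = adj(I−A)·d / det(I−A), with det(I−A) = 0.6050:
  x_1 = (0.65·150 + 0.45·100) / 0.6050 = 142.50 / 0.6050 ≈ 235.5
  x_2 = (0.10·150 + 1.00·100) / 0.6050 = 115.00 / 0.6050 ≈ 190.1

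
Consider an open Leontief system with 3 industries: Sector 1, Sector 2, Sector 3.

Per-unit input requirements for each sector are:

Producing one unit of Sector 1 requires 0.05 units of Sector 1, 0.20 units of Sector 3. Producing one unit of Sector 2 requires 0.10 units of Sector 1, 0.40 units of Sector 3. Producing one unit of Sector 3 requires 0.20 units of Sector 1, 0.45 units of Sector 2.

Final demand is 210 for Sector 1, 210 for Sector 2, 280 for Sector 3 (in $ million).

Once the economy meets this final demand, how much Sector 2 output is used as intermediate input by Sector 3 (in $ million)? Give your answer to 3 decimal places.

I − A =
  [   0.95    -0.10    -0.20]
  [   0.00     1.00    -0.45]
  [  -0.20    -0.40     1.00]
Cofactors of I−A, C_ij = (−1)^(i+j)·(minor ij) (rows/columns in the sector order above):
  C_11 = (1.00)(1.00) − (-0.45)(-0.40) = 0.8200
  C_12 = −[(0.00)(1.00) − (-0.45)(-0.20)] = 0.0900
  C_13 = (0.00)(-0.40) − (1.00)(-0.20) = 0.2000
  C_21 = −[(-0.10)(1.00) − (-0.20)(-0.40)] = 0.1800
  C_22 = (0.95)(1.00) − (-0.20)(-0.20) = 0.9100
  C_23 = −[(0.95)(-0.40) − (-0.10)(-0.20)] = 0.4000
  C_31 = (-0.10)(-0.45) − (-0.20)(1.00) = 0.2450
  C_32 = −[(0.95)(-0.45) − (-0.20)(0.00)] = 0.4275
  C_33 = (0.95)(1.00) − (-0.10)(0.00) = 0.9500
det(I−A) = Σ_j (I−A)_1j·C_1j = (0.95)(0.8200) + (-0.10)(0.0900) + (-0.20)(0.2000) = 0.7300
adj(I−A) = Cᵀ =
  [ 0.8200   0.1800   0.2450]
  [ 0.0900   0.9100   0.4275]
  [ 0.2000   0.4000   0.9500]
(I − A)⁻¹ = adj(I−A) / det(I−A) ≈
  [   1.1233     0.2466     0.3356]
  [   0.1233     1.2466     0.5856]
  [   0.2740     0.5479     1.3014]
First solve x = (I − A)⁻¹ d = adj(I−A)·d / det(I−A); in particular x_3 = (0.2000·210 + 0.4000·210 + 0.9500·280) / 0.7300 = 392.00 / 0.7300 ≈ 536.98630.
Intermediate flow from 2 to 3: z_23 = a_23 · x_3 = 0.45 × 392.00 / 0.7300 = 176.40 / 0.7300 ≈ 241.644.

z_23 = 241.644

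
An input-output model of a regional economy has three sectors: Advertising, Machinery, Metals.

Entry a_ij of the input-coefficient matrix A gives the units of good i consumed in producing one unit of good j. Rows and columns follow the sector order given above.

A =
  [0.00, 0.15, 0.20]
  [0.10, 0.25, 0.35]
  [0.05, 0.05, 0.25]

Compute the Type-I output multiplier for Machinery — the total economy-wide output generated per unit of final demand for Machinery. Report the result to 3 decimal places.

m_2 = 1.760

I − A =
  [   1.00    -0.15    -0.20]
  [  -0.10     0.75    -0.35]
  [  -0.05    -0.05     0.75]
Cofactors of I−A, C_ij = (−1)^(i+j)·(minor ij) (rows/columns in the sector order above):
  C_11 = (0.75)(0.75) − (-0.35)(-0.05) = 0.5450
  C_12 = −[(-0.10)(0.75) − (-0.35)(-0.05)] = 0.0925
  C_13 = (-0.10)(-0.05) − (0.75)(-0.05) = 0.0425
  C_21 = −[(-0.15)(0.75) − (-0.20)(-0.05)] = 0.1225
  C_22 = (1.00)(0.75) − (-0.20)(-0.05) = 0.7400
  C_23 = −[(1.00)(-0.05) − (-0.15)(-0.05)] = 0.0575
  C_31 = (-0.15)(-0.35) − (-0.20)(0.75) = 0.2025
  C_32 = −[(1.00)(-0.35) − (-0.20)(-0.10)] = 0.3700
  C_33 = (1.00)(0.75) − (-0.15)(-0.10) = 0.7350
det(I−A) = Σ_j (I−A)_1j·C_1j = (1.00)(0.5450) + (-0.15)(0.0925) + (-0.20)(0.0425) = 0.522625
adj(I−A) = Cᵀ =
  [ 0.5450   0.1225   0.2025]
  [ 0.0925   0.7400   0.3700]
  [ 0.0425   0.0575   0.7350]
(I − A)⁻¹ = adj(I−A) / det(I−A) ≈
  [   1.0428     0.2344     0.3875]
  [   0.1770     1.4159     0.7080]
  [   0.0813     0.1100     1.4064]
The output multiplier for sector j is the column-j sum of the Leontief inverse (I − A)⁻¹ = adj(I−A) / det(I−A).
Column 2 of adj(I−A): (0.1225, 0.7400, 0.0575); det(I−A) = 0.522625.
m_2 = (0.1225 + 0.7400 + 0.0575) / 0.522625 = 0.92 / 0.522625 ≈ 1.760.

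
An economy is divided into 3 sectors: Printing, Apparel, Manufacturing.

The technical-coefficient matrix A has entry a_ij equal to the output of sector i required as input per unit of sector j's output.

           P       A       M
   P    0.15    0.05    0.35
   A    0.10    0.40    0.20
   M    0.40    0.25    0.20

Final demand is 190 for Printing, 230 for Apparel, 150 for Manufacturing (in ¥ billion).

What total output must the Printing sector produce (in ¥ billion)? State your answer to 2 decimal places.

x_P = 544.00

I − A =
  [   0.85    -0.05    -0.35]
  [  -0.10     0.60    -0.20]
  [  -0.40    -0.25     0.80]
Cofactors of I−A, C_ij = (−1)^(i+j)·(minor ij) (rows/columns in the sector order above):
  C_11 = (0.60)(0.80) − (-0.20)(-0.25) = 0.4300
  C_12 = −[(-0.10)(0.80) − (-0.20)(-0.40)] = 0.1600
  C_13 = (-0.10)(-0.25) − (0.60)(-0.40) = 0.2650
  C_21 = −[(-0.05)(0.80) − (-0.35)(-0.25)] = 0.1275
  C_22 = (0.85)(0.80) − (-0.35)(-0.40) = 0.5400
  C_23 = −[(0.85)(-0.25) − (-0.05)(-0.40)] = 0.2325
  C_31 = (-0.05)(-0.20) − (-0.35)(0.60) = 0.2200
  C_32 = −[(0.85)(-0.20) − (-0.35)(-0.10)] = 0.2050
  C_33 = (0.85)(0.60) − (-0.05)(-0.10) = 0.5050
det(I−A) = Σ_j (I−A)_1j·C_1j = (0.85)(0.4300) + (-0.05)(0.1600) + (-0.35)(0.2650) = 0.26475
adj(I−A) = Cᵀ =
  [ 0.4300   0.1275   0.2200]
  [ 0.1600   0.5400   0.2050]
  [ 0.2650   0.2325   0.5050]
(I − A)⁻¹ = adj(I−A) / det(I−A) ≈
  [   1.6242     0.4816     0.8310]
  [   0.6043     2.0397     0.7743]
  [   1.0009     0.8782     1.9075]
x = (I − A)⁻¹ d = adj(I−A)·d / det(I−A), with det(I−A) = 0.26475:
  x_P = (0.4300·190 + 0.1275·230 + 0.2200·150) / 0.26475 = 144.025 / 0.26475 ≈ 544.00
  x_A = (0.1600·190 + 0.5400·230 + 0.2050·150) / 0.26475 = 185.35 / 0.26475 ≈ 700.09
  x_M = (0.2650·190 + 0.2325·230 + 0.5050·150) / 0.26475 = 179.575 / 0.26475 ≈ 678.28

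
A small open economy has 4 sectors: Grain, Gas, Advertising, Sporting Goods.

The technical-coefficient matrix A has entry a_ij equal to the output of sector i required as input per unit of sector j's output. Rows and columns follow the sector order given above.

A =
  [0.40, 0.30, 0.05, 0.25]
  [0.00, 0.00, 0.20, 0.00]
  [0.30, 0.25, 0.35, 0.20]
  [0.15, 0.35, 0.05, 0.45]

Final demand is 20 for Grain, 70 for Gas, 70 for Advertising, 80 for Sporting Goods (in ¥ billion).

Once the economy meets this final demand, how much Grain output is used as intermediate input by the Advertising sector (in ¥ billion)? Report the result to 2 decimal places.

z_13 = 20.65

I − A =
  [   0.60    -0.30    -0.05    -0.25]
  [   0.00     1.00    -0.20     0.00]
  [  -0.30    -0.25     0.65    -0.20]
  [  -0.15    -0.35    -0.05     0.55]
Compute the cofactors C_ij = (−1)^(i+j)·(3×3 minor ij) of I−A; the adjugate is their transpose:
adj(I−A) = Cᵀ =
  [ 0.306000   0.174625   0.090500   0.172000]
  [ 0.039000   0.170625   0.058500   0.039000]
  [ 0.195000   0.199875   0.292500   0.195000]
  [ 0.126000   0.174375   0.088500   0.327000]
det(I−A) = Σ_j (I−A)_1j·C_1j = (0.60)(0.306000) + (-0.30)(0.039000) + (-0.05)(0.195000) + (-0.25)(0.126000) = 0.13065
(I − A)⁻¹ = adj(I−A) / det(I−A) ≈
  [   2.3421     1.3366     0.6927     1.3165]
  [   0.2985     1.3060     0.4478     0.2985]
  [   1.4925     1.5299     2.2388     1.4925]
  [   0.9644     1.3347     0.6774     2.5029]
First solve x = (I − A)⁻¹ d = adj(I−A)·d / det(I−A); in particular x_3 = (0.195000·20 + 0.199875·70 + 0.292500·70 + 0.195000·80) / 0.13065 = 53.96625 / 0.13065 ≈ 413.0597.
Intermediate flow from 1 to 3: z_13 = a_13 · x_3 = 0.05 × 53.96625 / 0.13065 = 2.6983125 / 0.13065 ≈ 20.65.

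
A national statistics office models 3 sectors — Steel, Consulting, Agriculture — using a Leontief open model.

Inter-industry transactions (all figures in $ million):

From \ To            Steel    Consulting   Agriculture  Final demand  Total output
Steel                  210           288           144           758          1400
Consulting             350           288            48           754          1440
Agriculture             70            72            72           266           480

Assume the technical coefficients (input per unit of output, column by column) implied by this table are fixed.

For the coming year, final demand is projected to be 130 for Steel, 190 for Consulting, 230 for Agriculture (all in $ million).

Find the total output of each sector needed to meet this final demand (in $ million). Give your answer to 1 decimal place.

Technical coefficients a_ij = z_ij / X_j:
  a_SS = 210/1400 = 0.15, a_CS = 350/1400 = 0.25, a_AS = 70/1400 = 0.05
  a_SC = 288/1440 = 0.20, a_CC = 288/1440 = 0.20, a_AC = 72/1440 = 0.05
  a_SA = 144/480 = 0.30, a_CA = 48/480 = 0.10, a_AA = 72/480 = 0.15
I − A =
  [   0.85    -0.20    -0.30]
  [  -0.25     0.80    -0.10]
  [  -0.05    -0.05     0.85]
Cofactors of I−A, C_ij = (−1)^(i+j)·(minor ij) (rows/columns in the sector order above):
  C_11 = (0.80)(0.85) − (-0.10)(-0.05) = 0.6750
  C_12 = −[(-0.25)(0.85) − (-0.10)(-0.05)] = 0.2175
  C_13 = (-0.25)(-0.05) − (0.80)(-0.05) = 0.0525
  C_21 = −[(-0.20)(0.85) − (-0.30)(-0.05)] = 0.1850
  C_22 = (0.85)(0.85) − (-0.30)(-0.05) = 0.7075
  C_23 = −[(0.85)(-0.05) − (-0.20)(-0.05)] = 0.0525
  C_31 = (-0.20)(-0.10) − (-0.30)(0.80) = 0.2600
  C_32 = −[(0.85)(-0.10) − (-0.30)(-0.25)] = 0.1600
  C_33 = (0.85)(0.80) − (-0.20)(-0.25) = 0.6300
det(I−A) = Σ_j (I−A)_1j·C_1j = (0.85)(0.6750) + (-0.20)(0.2175) + (-0.30)(0.0525) = 0.5145
adj(I−A) = Cᵀ =
  [ 0.6750   0.1850   0.2600]
  [ 0.2175   0.7075   0.1600]
  [ 0.0525   0.0525   0.6300]
(I − A)⁻¹ = adj(I−A) / det(I−A) ≈
  [   1.3120     0.3596     0.5053]
  [   0.4227     1.3751     0.3110]
  [   0.1020     0.1020     1.2245]
x = (I − A)⁻¹ d = adj(I−A)·d / det(I−A), with det(I−A) = 0.5145:
  x_S = (0.6750·130 + 0.1850·190 + 0.2600·230) / 0.5145 = 182.70 / 0.5145 ≈ 355.1
  x_C = (0.2175·130 + 0.7075·190 + 0.1600·230) / 0.5145 = 199.50 / 0.5145 ≈ 387.8
  x_A = (0.0525·130 + 0.0525·190 + 0.6300·230) / 0.5145 = 161.70 / 0.5145 ≈ 314.3

x_S = 355.1, x_C = 387.8, x_A = 314.3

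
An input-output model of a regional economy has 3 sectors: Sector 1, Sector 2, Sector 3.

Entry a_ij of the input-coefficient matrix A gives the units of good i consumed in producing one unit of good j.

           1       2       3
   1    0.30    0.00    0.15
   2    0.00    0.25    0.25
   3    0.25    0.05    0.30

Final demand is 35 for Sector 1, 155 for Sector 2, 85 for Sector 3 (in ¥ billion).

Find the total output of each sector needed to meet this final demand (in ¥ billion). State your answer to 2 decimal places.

I − A =
  [   0.70     0.00    -0.15]
  [   0.00     0.75    -0.25]
  [  -0.25    -0.05     0.70]
Cofactors of I−A, C_ij = (−1)^(i+j)·(minor ij) (rows/columns in the sector order above):
  C_11 = (0.75)(0.70) − (-0.25)(-0.05) = 0.5125
  C_12 = −[(0.00)(0.70) − (-0.25)(-0.25)] = 0.0625
  C_13 = (0.00)(-0.05) − (0.75)(-0.25) = 0.1875
  C_21 = −[(0.00)(0.70) − (-0.15)(-0.05)] = 0.0075
  C_22 = (0.70)(0.70) − (-0.15)(-0.25) = 0.4525
  C_23 = −[(0.70)(-0.05) − (0.00)(-0.25)] = 0.0350
  C_31 = (0.00)(-0.25) − (-0.15)(0.75) = 0.1125
  C_32 = −[(0.70)(-0.25) − (-0.15)(0.00)] = 0.1750
  C_33 = (0.70)(0.75) − (0.00)(0.00) = 0.5250
det(I−A) = Σ_j (I−A)_1j·C_1j = (0.70)(0.5125) + (0.00)(0.0625) + (-0.15)(0.1875) = 0.330625
adj(I−A) = Cᵀ =
  [ 0.5125   0.0075   0.1125]
  [ 0.0625   0.4525   0.1750]
  [ 0.1875   0.0350   0.5250]
(I − A)⁻¹ = adj(I−A) / det(I−A) ≈
  [   1.5501     0.0227     0.3403]
  [   0.1890     1.3686     0.5293]
  [   0.5671     0.1059     1.5879]
x = (I − A)⁻¹ d = adj(I−A)·d / det(I−A), with det(I−A) = 0.330625:
  x_1 = (0.5125·35 + 0.0075·155 + 0.1125·85) / 0.330625 = 28.6625 / 0.330625 ≈ 86.69
  x_2 = (0.0625·35 + 0.4525·155 + 0.1750·85) / 0.330625 = 87.20 / 0.330625 ≈ 263.74
  x_3 = (0.1875·35 + 0.0350·155 + 0.5250·85) / 0.330625 = 56.6125 / 0.330625 ≈ 171.23

x_1 = 86.69, x_2 = 263.74, x_3 = 171.23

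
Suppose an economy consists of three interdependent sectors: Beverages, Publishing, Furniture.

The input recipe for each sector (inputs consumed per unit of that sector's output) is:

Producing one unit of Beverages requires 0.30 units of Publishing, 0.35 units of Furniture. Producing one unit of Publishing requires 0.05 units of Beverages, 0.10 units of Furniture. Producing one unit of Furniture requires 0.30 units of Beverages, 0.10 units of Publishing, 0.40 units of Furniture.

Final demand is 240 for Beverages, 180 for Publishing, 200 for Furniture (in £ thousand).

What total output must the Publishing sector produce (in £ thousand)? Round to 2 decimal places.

I − A =
  [   1.00    -0.05    -0.30]
  [  -0.30     1.00    -0.10]
  [  -0.35    -0.10     0.60]
Cofactors of I−A, C_ij = (−1)^(i+j)·(minor ij) (rows/columns in the sector order above):
  C_11 = (1.00)(0.60) − (-0.10)(-0.10) = 0.5900
  C_12 = −[(-0.30)(0.60) − (-0.10)(-0.35)] = 0.2150
  C_13 = (-0.30)(-0.10) − (1.00)(-0.35) = 0.3800
  C_21 = −[(-0.05)(0.60) − (-0.30)(-0.10)] = 0.0600
  C_22 = (1.00)(0.60) − (-0.30)(-0.35) = 0.4950
  C_23 = −[(1.00)(-0.10) − (-0.05)(-0.35)] = 0.1175
  C_31 = (-0.05)(-0.10) − (-0.30)(1.00) = 0.3050
  C_32 = −[(1.00)(-0.10) − (-0.30)(-0.30)] = 0.1900
  C_33 = (1.00)(1.00) − (-0.05)(-0.30) = 0.9850
det(I−A) = Σ_j (I−A)_1j·C_1j = (1.00)(0.5900) + (-0.05)(0.2150) + (-0.30)(0.3800) = 0.46525
adj(I−A) = Cᵀ =
  [ 0.5900   0.0600   0.3050]
  [ 0.2150   0.4950   0.1900]
  [ 0.3800   0.1175   0.9850]
(I − A)⁻¹ = adj(I−A) / det(I−A) ≈
  [   1.2681     0.1290     0.6556]
  [   0.4621     1.0639     0.4084]
  [   0.8168     0.2526     2.1171]
x = (I − A)⁻¹ d = adj(I−A)·d / det(I−A), with det(I−A) = 0.46525:
  x_1 = (0.5900·240 + 0.0600·180 + 0.3050·200) / 0.46525 = 213.40 / 0.46525 ≈ 458.68
  x_2 = (0.2150·240 + 0.4950·180 + 0.1900·200) / 0.46525 = 178.70 / 0.46525 ≈ 384.09
  x_3 = (0.3800·240 + 0.1175·180 + 0.9850·200) / 0.46525 = 309.35 / 0.46525 ≈ 664.91

x_2 = 384.09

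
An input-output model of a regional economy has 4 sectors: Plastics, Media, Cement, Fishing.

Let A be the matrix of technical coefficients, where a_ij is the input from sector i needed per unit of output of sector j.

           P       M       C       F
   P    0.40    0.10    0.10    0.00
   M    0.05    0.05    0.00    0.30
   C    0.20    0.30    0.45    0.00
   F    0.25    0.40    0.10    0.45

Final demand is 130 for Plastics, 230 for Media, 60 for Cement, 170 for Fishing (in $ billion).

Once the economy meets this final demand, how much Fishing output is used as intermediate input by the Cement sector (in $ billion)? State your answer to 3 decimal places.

I − A =
  [   0.60    -0.10    -0.10     0.00]
  [  -0.05     0.95     0.00    -0.30]
  [  -0.20    -0.30     0.55     0.00]
  [  -0.25    -0.40    -0.10     0.55]
Compute the cofactors C_ij = (−1)^(i+j)·(3×3 minor ij) of I−A; the adjugate is their transpose:
adj(I−A) = Cᵀ =
  [ 0.212375   0.046750   0.043250   0.025500]
  [ 0.062375   0.170500   0.028250   0.093000]
  [ 0.111250   0.110000   0.231250   0.060000]
  [ 0.162125   0.165250   0.082250   0.290250]
det(I−A) = Σ_j (I−A)_1j·C_1j = (0.60)(0.212375) + (-0.10)(0.062375) + (-0.10)(0.111250) + (0.00)(0.162125) = 0.1100625
(I − A)⁻¹ = adj(I−A) / det(I−A) ≈
  [   1.9296     0.4248     0.3930     0.2317]
  [   0.5667     1.5491     0.2567     0.8450]
  [   1.0108     0.9994     2.1011     0.5451]
  [   1.4730     1.5014     0.7473     2.6371]
First solve x = (I − A)⁻¹ d = adj(I−A)·d / det(I−A); in particular x_C = (0.111250·130 + 0.110000·230 + 0.231250·60 + 0.060000·170) / 0.1100625 = 63.8375 / 0.1100625 ≈ 580.01136.
Intermediate flow from F to C: z_FC = a_FC · x_C = 0.10 × 63.8375 / 0.1100625 = 6.38375 / 0.1100625 ≈ 58.001.

z_FC = 58.001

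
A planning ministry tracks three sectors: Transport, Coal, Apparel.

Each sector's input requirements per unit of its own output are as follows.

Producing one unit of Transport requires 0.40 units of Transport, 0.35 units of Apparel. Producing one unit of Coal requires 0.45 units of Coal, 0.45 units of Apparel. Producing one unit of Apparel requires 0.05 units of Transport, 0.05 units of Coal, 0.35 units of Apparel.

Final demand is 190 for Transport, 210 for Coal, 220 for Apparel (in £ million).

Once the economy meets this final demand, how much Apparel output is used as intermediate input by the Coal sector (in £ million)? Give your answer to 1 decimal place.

I − A =
  [   0.60     0.00    -0.05]
  [   0.00     0.55    -0.05]
  [  -0.35    -0.45     0.65]
Cofactors of I−A, C_ij = (−1)^(i+j)·(minor ij) (rows/columns in the sector order above):
  C_11 = (0.55)(0.65) − (-0.05)(-0.45) = 0.3350
  C_12 = −[(0.00)(0.65) − (-0.05)(-0.35)] = 0.0175
  C_13 = (0.00)(-0.45) − (0.55)(-0.35) = 0.1925
  C_21 = −[(0.00)(0.65) − (-0.05)(-0.45)] = 0.0225
  C_22 = (0.60)(0.65) − (-0.05)(-0.35) = 0.3725
  C_23 = −[(0.60)(-0.45) − (0.00)(-0.35)] = 0.2700
  C_31 = (0.00)(-0.05) − (-0.05)(0.55) = 0.0275
  C_32 = −[(0.60)(-0.05) − (-0.05)(0.00)] = 0.0300
  C_33 = (0.60)(0.55) − (0.00)(0.00) = 0.3300
det(I−A) = Σ_j (I−A)_1j·C_1j = (0.60)(0.3350) + (0.00)(0.0175) + (-0.05)(0.1925) = 0.191375
adj(I−A) = Cᵀ =
  [ 0.3350   0.0225   0.0275]
  [ 0.0175   0.3725   0.0300]
  [ 0.1925   0.2700   0.3300]
(I − A)⁻¹ = adj(I−A) / det(I−A) ≈
  [   1.7505     0.1176     0.1437]
  [   0.0914     1.9464     0.1568]
  [   1.0059     1.4108     1.7244]
First solve x = (I − A)⁻¹ d = adj(I−A)·d / det(I−A); in particular x_C = (0.0175·190 + 0.3725·210 + 0.0300·220) / 0.191375 = 88.15 / 0.191375 ≈ 460.614.
Intermediate flow from A to C: z_AC = a_AC · x_C = 0.45 × 88.15 / 0.191375 = 39.6675 / 0.191375 ≈ 207.3.

z_AC = 207.3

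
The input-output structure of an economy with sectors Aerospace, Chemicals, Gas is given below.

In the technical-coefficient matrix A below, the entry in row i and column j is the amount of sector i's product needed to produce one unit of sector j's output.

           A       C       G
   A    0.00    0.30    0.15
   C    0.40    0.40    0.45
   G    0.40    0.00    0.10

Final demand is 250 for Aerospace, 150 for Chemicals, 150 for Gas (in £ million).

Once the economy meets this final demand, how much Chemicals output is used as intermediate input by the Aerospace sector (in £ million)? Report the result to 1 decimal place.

z_CA = 244.7

I − A =
  [   1.00    -0.30    -0.15]
  [  -0.40     0.60    -0.45]
  [  -0.40     0.00     0.90]
Cofactors of I−A, C_ij = (−1)^(i+j)·(minor ij) (rows/columns in the sector order above):
  C_11 = (0.60)(0.90) − (-0.45)(0.00) = 0.5400
  C_12 = −[(-0.40)(0.90) − (-0.45)(-0.40)] = 0.5400
  C_13 = (-0.40)(0.00) − (0.60)(-0.40) = 0.2400
  C_21 = −[(-0.30)(0.90) − (-0.15)(0.00)] = 0.2700
  C_22 = (1.00)(0.90) − (-0.15)(-0.40) = 0.8400
  C_23 = −[(1.00)(0.00) − (-0.30)(-0.40)] = 0.1200
  C_31 = (-0.30)(-0.45) − (-0.15)(0.60) = 0.2250
  C_32 = −[(1.00)(-0.45) − (-0.15)(-0.40)] = 0.5100
  C_33 = (1.00)(0.60) − (-0.30)(-0.40) = 0.4800
det(I−A) = Σ_j (I−A)_1j·C_1j = (1.00)(0.5400) + (-0.30)(0.5400) + (-0.15)(0.2400) = 0.3420
adj(I−A) = Cᵀ =
  [ 0.5400   0.2700   0.2250]
  [ 0.5400   0.8400   0.5100]
  [ 0.2400   0.1200   0.4800]
(I − A)⁻¹ = adj(I−A) / det(I−A) ≈
  [   1.5789     0.7895     0.6579]
  [   1.5789     2.4561     1.4912]
  [   0.7018     0.3509     1.4035]
First solve x = (I − A)⁻¹ d = adj(I−A)·d / det(I−A); in particular x_A = (0.5400·250 + 0.2700·150 + 0.2250·150) / 0.3420 = 209.25 / 0.3420 ≈ 611.842.
Intermediate flow from C to A: z_CA = a_CA · x_A = 0.40 × 209.25 / 0.3420 = 83.70 / 0.3420 ≈ 244.7.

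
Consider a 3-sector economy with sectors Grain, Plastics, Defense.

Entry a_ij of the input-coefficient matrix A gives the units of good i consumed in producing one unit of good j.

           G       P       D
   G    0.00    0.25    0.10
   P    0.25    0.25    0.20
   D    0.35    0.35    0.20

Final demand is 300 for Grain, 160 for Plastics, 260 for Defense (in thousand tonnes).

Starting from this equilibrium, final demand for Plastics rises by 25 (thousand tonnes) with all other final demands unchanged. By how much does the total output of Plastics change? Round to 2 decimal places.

I − A =
  [   1.00    -0.25    -0.10]
  [  -0.25     0.75    -0.20]
  [  -0.35    -0.35     0.80]
Cofactors of I−A, C_ij = (−1)^(i+j)·(minor ij) (rows/columns in the sector order above):
  C_11 = (0.75)(0.80) − (-0.20)(-0.35) = 0.5300
  C_12 = −[(-0.25)(0.80) − (-0.20)(-0.35)] = 0.2700
  C_13 = (-0.25)(-0.35) − (0.75)(-0.35) = 0.3500
  C_21 = −[(-0.25)(0.80) − (-0.10)(-0.35)] = 0.2350
  C_22 = (1.00)(0.80) − (-0.10)(-0.35) = 0.7650
  C_23 = −[(1.00)(-0.35) − (-0.25)(-0.35)] = 0.4375
  C_31 = (-0.25)(-0.20) − (-0.10)(0.75) = 0.1250
  C_32 = −[(1.00)(-0.20) − (-0.10)(-0.25)] = 0.2250
  C_33 = (1.00)(0.75) − (-0.25)(-0.25) = 0.6875
det(I−A) = Σ_j (I−A)_1j·C_1j = (1.00)(0.5300) + (-0.25)(0.2700) + (-0.10)(0.3500) = 0.4275
adj(I−A) = Cᵀ =
  [ 0.5300   0.2350   0.1250]
  [ 0.2700   0.7650   0.2250]
  [ 0.3500   0.4375   0.6875]
(I − A)⁻¹ = adj(I−A) / det(I−A) ≈
  [   1.2398     0.5497     0.2924]
  [   0.6316     1.7895     0.5263]
  [   0.8187     1.0234     1.6082]
Δx = (I − A)⁻¹ Δd with Δd having +25 in the Plastics component and 0 elsewhere.
So Δx_P = L_PP · (+25), where L_PP = adj(I−A)_PP / det(I−A) = 0.7650 / 0.4275.
Δx_P = 0.7650 × (+25) / 0.4275 = 19.125 / 0.4275 ≈ 44.74.

Δx_P = 44.74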